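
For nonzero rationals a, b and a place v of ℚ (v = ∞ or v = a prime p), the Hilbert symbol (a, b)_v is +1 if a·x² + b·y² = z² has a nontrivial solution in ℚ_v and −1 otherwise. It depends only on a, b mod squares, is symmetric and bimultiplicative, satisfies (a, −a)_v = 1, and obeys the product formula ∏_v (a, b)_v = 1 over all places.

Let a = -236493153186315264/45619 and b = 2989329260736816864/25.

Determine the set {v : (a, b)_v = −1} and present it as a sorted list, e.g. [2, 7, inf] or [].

[17, 41]

Mod squares: a ≡ -15181, b ≡ 1427833774. Check v ∈ {∞, 2, 3, 5, 7, 17, 19, 31, 37, 41, 47}.
v=31: a=31^2·(≡28), b=31^3·(≡4) mod 31; (28|31)=+1, (4|31)=+1; (−1)^{2·3·15}·(+1)^3·(+1)^2 = +1.
v=∞: -15181 < 0 and 1427833774 > 0  ⇒  (a,b)_∞ = +1.
v=37: a=37^0·(≡28), b=37^1·(≡36) mod 37; (28|37)=+1, (36|37)=+1; (−1)^{0·1·18}·(+1)^1·(+1)^0 = +1.
v=2: v_2(a)=10, v_2(b)=5; units ≡ 3, 7 (mod 8); ε·ε+αω+βω = 1·1+10·0+5·1 ≡ 0  ⇒  (a,b)_2 = +1.
v=19: a=19^-1·(≡15), b=19^1·(≡17) mod 19; (15|19)=-1, (17|19)=+1; (−1)^{-1·1·9}·(-1)^1·(+1)^-1 = +1.
v=5: a=5^0·(≡4), b=5^-2·(≡4) mod 5; (4|5)=+1, (4|5)=+1; (−1)^{0·-2·2}·(+1)^-2·(+1)^0 = +1.
v=7: a=7^-4·(≡4), b=7^0·(≡5) mod 7; (4|7)=+1, (5|7)=-1; (−1)^{-4·0·3}·(+1)^0·(-1)^-4 = +1.
v=41: a=41^2·(≡12), b=41^3·(≡14) mod 41; (12|41)=-1, (14|41)=-1; (−1)^{2·3·20}·(-1)^3·(-1)^2 = -1.
v=3: a=3^4·(≡2), b=3^4·(≡1) mod 3; (2|3)=-1, (1|3)=+1; (−1)^{4·4·1}·(-1)^4·(+1)^4 = +1.
v=47: a=47^3·(≡42), b=47^1·(≡31) mod 47; (42|47)=+1, (31|47)=-1; (−1)^{3·1·23}·(+1)^1·(-1)^3 = +1.
v=17: a=17^1·(≡9), b=17^1·(≡6) mod 17; (9|17)=+1, (6|17)=-1; (−1)^{1·1·8}·(+1)^1·(-1)^1 = -1.
(-15181, 1427833774 / ℚ) ramifies at {17, 41}: a division algebra.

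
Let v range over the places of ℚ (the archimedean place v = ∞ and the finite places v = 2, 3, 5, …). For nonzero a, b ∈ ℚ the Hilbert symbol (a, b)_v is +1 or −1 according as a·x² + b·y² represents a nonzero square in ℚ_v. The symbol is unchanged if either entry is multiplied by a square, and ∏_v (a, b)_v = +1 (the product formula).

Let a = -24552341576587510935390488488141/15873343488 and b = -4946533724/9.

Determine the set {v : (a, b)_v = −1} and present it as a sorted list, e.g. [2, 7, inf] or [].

Mod squares: a ≡ -17394628922, b ≡ -10220111. Check v ∈ {∞, 2, 3, 7, 11, 13, 17, 23, 29, 31, 37, 41, 43}.
v=23: a=23^3·(≡15), b=23^0·(≡6) mod 23; (15|23)=-1, (6|23)=+1; (−1)^{3·0·11}·(-1)^0·(+1)^3 = +1.
v=2: v_2(a)=-21, v_2(b)=2; units ≡ 3, 1 (mod 8); ε·ε+αω+βω = 1·0+-21·0+2·1 ≡ 0  ⇒  (a,b)_2 = +1.
v=3: a=3^-2·(≡1), b=3^-2·(≡1) mod 3; (1|3)=+1, (1|3)=+1; (−1)^{-2·-2·1}·(+1)^-2·(+1)^-2 = +1.
v=37: a=37^1·(≡32), b=37^0·(≡22) mod 37; (32|37)=-1, (22|37)=-1; (−1)^{1·0·18}·(-1)^0·(-1)^1 = -1.
v=29: a=29^-2·(≡27), b=29^0·(≡18) mod 29; (27|29)=-1, (18|29)=-1; (−1)^{-2·0·14}·(-1)^0·(-1)^-2 = +1.
v=41: a=41^3·(≡10), b=41^1·(≡33) mod 41; (10|41)=+1, (33|41)=+1; (−1)^{3·1·20}·(+1)^1·(+1)^3 = +1.
v=∞: -17394628922 < 0 and -10220111 < 0  ⇒  (a,b)_∞ = -1.
v=17: a=17^3·(≡7), b=17^1·(≡12) mod 17; (7|17)=-1, (12|17)=-1; (−1)^{3·1·8}·(-1)^1·(-1)^3 = +1.
v=13: a=13^2·(≡2), b=13^0·(≡7) mod 13; (2|13)=-1, (7|13)=-1; (−1)^{2·0·6}·(-1)^0·(-1)^2 = +1.
v=7: a=7^4·(≡1), b=7^0·(≡4) mod 7; (1|7)=+1, (4|7)=+1; (−1)^{4·0·3}·(+1)^0·(+1)^4 = +1.
v=43: a=43^3·(≡18), b=43^1·(≡33) mod 43; (18|43)=-1, (33|43)=-1; (−1)^{3·1·21}·(-1)^1·(-1)^3 = -1.
v=31: a=31^1·(≡18), b=31^1·(≡5) mod 31; (18|31)=+1, (5|31)=+1; (−1)^{1·1·15}·(+1)^1·(+1)^1 = -1.
v=11: a=11^5·(≡8), b=11^3·(≡5) mod 11; (8|11)=-1, (5|11)=+1; (−1)^{5·3·5}·(-1)^3·(+1)^5 = +1.
|Ram(-17394628922, -10220111)| = 4, even; anisotropic at {31, 37, 43, ∞}.

[31, 37, 43, inf]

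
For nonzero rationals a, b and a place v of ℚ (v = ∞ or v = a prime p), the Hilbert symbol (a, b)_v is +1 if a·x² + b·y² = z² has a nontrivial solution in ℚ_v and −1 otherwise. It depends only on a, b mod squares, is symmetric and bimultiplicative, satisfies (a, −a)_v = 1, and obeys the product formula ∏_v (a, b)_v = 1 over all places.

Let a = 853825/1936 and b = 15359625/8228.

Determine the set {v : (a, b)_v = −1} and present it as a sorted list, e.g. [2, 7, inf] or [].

[5, 37]

(a, b) ≡ (697, 128945) mod (ℚ^×)²; places V = {2, 3, 5, 7, 11, 17, 37, 41, ∞}.
(a,b)_41: α=1, u≡27; β=1, v≡12 (mod 41); (27|41)=-1, (12|41)=-1; sign (−1)^0·-1^1·-1^1 = +1.
(a,b)_2: α=-4, β=-2; u≡1, v≡1 (mod 8); ε(u)ε(v)=0·0, αω(v)=-4·0, βω(u)=-2·0; sum ≡ 0  ⇒  +1.
(a,b)_7: α=2, u≡4; β=0, v≡5 (mod 7); (4|7)=+1, (5|7)=-1; sign (−1)^0·+1^0·-1^2 = +1.
(a,b)_17: α=1, u≡5; β=-1, v≡5 (mod 17); (5|17)=-1, (5|17)=-1; sign (−1)^0·-1^-1·-1^1 = +1.
(a,b)_37: α=0, u≡35; β=1, v≡28 (mod 37); (35|37)=-1, (28|37)=+1; sign (−1)^0·-1^1·+1^0 = -1.
(a,b)_3: α=0, u≡1; β=4, v≡2 (mod 3); (1|3)=+1, (2|3)=-1; sign (−1)^0·+1^4·-1^0 = +1.
(a,b)_11: α=-2, u≡1; β=-2, v≡3 (mod 11); (1|11)=+1, (3|11)=+1; sign (−1)^0·+1^-2·+1^-2 = +1.
(a,b)_5: α=2, u≡3; β=3, v≡4 (mod 5); (3|5)=-1, (4|5)=+1; sign (−1)^0·-1^3·+1^2 = -1.
(a,b)_∞: sgn(697)=+, sgn(128945)=+, so +1.
Ram(697, 128945) = {5, 37}; no ℚ_5-point on the conic.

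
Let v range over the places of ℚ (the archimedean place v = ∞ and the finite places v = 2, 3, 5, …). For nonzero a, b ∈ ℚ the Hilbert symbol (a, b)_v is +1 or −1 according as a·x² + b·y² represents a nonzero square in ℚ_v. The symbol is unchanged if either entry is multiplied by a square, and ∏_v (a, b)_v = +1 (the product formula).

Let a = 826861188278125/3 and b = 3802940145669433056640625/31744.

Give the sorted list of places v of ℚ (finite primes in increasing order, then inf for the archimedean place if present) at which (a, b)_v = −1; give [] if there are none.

[2, 3, 5, 17, 19, 23]

(a, b) ≡ (3135, 1151495) mod (ℚ^×)²; places V = {2, 3, 5, 7, 11, 13, 17, 19, 23, 31, ∞}.
(a,b)_17: α=2, u≡14; β=3, v≡14 (mod 17); (14|17)=-1, (14|17)=-1; sign (−1)^0·-1^3·-1^2 = -1.
(a,b)_13: α=2, u≡8; β=4, v≡5 (mod 13); (8|13)=-1, (5|13)=-1; sign (−1)^0·-1^4·-1^2 = +1.
(a,b)_31: α=0, u≡9; β=-1, v≡9 (mod 31); (9|31)=+1, (9|31)=+1; sign (−1)^0·+1^-1·+1^0 = +1.
(a,b)_3: α=-1, u≡1; β=0, v≡2 (mod 3); (1|3)=+1, (2|3)=-1; sign (−1)^0·+1^0·-1^-1 = -1.
(a,b)_23: α=2, u≡20; β=3, v≡14 (mod 23); (20|23)=-1, (14|23)=-1; sign (−1)^0·-1^3·-1^2 = -1.
(a,b)_11: α=1, u≡6; β=0, v≡1 (mod 11); (6|11)=-1, (1|11)=+1; sign (−1)^0·-1^0·+1^1 = +1.
(a,b)_∞: sgn(3135)=+, sgn(1151495)=+, so +1.
(a,b)_5: α=5, u≡3; β=11, v≡1 (mod 5); (3|5)=-1, (1|5)=+1; sign (−1)^0·-1^11·+1^5 = -1.
(a,b)_19: α=1, u≡10; β=1, v≡12 (mod 19); (10|19)=-1, (12|19)=-1; sign (−1)^1·-1^1·-1^1 = -1.
(a,b)_2: α=0, β=-10; u≡7, v≡7 (mod 8); ε(u)ε(v)=1·1, αω(v)=0·0, βω(u)=-10·0; sum ≡ 1  ⇒  -1.
(a,b)_7: α=2, u≡6; β=4, v≡1 (mod 7); (6|7)=-1, (1|7)=+1; sign (−1)^0·-1^4·+1^2 = +1.
Ram(3135, 1151495) = {2, 3, 5, 17, 19, 23}; no ℚ_2-point on the conic.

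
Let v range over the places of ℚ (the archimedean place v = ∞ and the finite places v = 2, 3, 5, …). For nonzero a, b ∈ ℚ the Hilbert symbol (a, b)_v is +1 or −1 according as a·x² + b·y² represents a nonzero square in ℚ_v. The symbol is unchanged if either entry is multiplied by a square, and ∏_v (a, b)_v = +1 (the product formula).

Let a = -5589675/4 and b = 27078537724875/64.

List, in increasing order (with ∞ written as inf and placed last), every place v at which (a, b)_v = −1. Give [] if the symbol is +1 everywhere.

Mod squares: a ≡ -3, b ≡ 195. Check v ∈ {∞, 2, 3, 5, 7, 13}.
v=3: a=3^3·(≡2), b=3^5·(≡2) mod 3; (2|3)=-1, (2|3)=-1; (−1)^{3·5·1}·(-1)^5·(-1)^3 = -1.
v=∞: -3 < 0 and 195 > 0  ⇒  (a,b)_∞ = +1.
v=13: a=13^2·(≡9), b=13^5·(≡2) mod 13; (9|13)=+1, (2|13)=-1; (−1)^{2·5·6}·(+1)^5·(-1)^2 = +1.
v=7: a=7^2·(≡1), b=7^4·(≡5) mod 7; (1|7)=+1, (5|7)=-1; (−1)^{2·4·3}·(+1)^4·(-1)^2 = +1.
v=2: v_2(a)=-2, v_2(b)=-6; units ≡ 5, 3 (mod 8); ε·ε+αω+βω = 0·1+-2·1+-6·1 ≡ 0  ⇒  (a,b)_2 = +1.
v=5: a=5^2·(≡2), b=5^3·(≡1) mod 5; (2|5)=-1, (1|5)=+1; (−1)^{2·3·2}·(-1)^3·(+1)^2 = -1.
(-3, 195 / ℚ) ramifies at {3, 5}: a division algebra.

[3, 5]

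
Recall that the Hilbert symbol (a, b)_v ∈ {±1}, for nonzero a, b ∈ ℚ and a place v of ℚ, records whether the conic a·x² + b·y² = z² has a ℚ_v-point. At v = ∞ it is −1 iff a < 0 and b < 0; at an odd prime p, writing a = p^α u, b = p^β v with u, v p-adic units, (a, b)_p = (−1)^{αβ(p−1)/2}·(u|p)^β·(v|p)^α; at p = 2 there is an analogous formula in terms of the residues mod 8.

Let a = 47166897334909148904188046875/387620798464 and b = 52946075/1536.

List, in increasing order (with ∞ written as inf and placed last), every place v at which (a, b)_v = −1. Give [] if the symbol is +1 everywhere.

[2, 3, 5, 7]

Mod squares: a ≡ 35, b ≡ 9282. Check v ∈ {∞, 2, 3, 5, 7, 13, 17, 19, 29, 37}.
v=5: a=5^7·(≡3), b=5^2·(≡3) mod 5; (3|5)=-1, (3|5)=-1; (−1)^{7·2·2}·(-1)^2·(-1)^7 = -1.
v=7: a=7^3·(≡3), b=7^1·(≡5) mod 7; (3|7)=-1, (5|7)=-1; (−1)^{3·1·3}·(-1)^1·(-1)^3 = -1.
v=3: a=3^0·(≡2), b=3^-1·(≡1) mod 3; (2|3)=-1, (1|3)=+1; (−1)^{0·-1·1}·(-1)^-1·(+1)^0 = -1.
v=29: a=29^2·(≡20), b=29^0·(≡8) mod 29; (20|29)=+1, (8|29)=-1; (−1)^{2·0·14}·(+1)^0·(-1)^2 = +1.
v=∞: 35 > 0 and 9282 > 0  ⇒  (a,b)_∞ = +1.
v=37: a=37^6·(≡19), b=37^2·(≡20) mod 37; (19|37)=-1, (20|37)=-1; (−1)^{6·2·18}·(-1)^2·(-1)^6 = +1.
v=19: a=19^-2·(≡11), b=19^0·(≡3) mod 19; (11|19)=+1, (3|19)=-1; (−1)^{-2·0·9}·(+1)^0·(-1)^-2 = +1.
v=13: a=13^8·(≡10), b=13^1·(≡9) mod 13; (10|13)=+1, (9|13)=+1; (−1)^{8·1·6}·(+1)^1·(+1)^8 = +1.
v=17: a=17^0·(≡13), b=17^1·(≡4) mod 17; (13|17)=+1, (4|17)=+1; (−1)^{0·1·8}·(+1)^1·(+1)^0 = +1.
v=2: v_2(a)=-30, v_2(b)=-9; units ≡ 3, 1 (mod 8); ε·ε+αω+βω = 1·0+-30·0+-9·1 ≡ 1  ⇒  (a,b)_2 = -1.
|Ram(35, 9282)| = 4, even; anisotropic at {2, 3, 5, 7}.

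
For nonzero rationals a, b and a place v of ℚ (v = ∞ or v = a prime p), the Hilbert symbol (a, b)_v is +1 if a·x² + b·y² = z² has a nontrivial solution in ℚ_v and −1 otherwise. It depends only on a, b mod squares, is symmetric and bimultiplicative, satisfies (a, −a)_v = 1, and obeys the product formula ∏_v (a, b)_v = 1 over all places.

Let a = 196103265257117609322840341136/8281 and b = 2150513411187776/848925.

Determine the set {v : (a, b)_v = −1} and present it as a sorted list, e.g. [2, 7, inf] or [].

[11, 31]

Mod squares: a ≡ 405449, b ≡ 3157. Check v ∈ {∞, 2, 3, 5, 7, 11, 13, 19, 29, 31, 41, 53}.
v=53: a=53^2·(≡13), b=53^2·(≡8) mod 53; (13|53)=+1, (8|53)=-1; (−1)^{2·2·26}·(+1)^2·(-1)^2 = +1.
v=19: a=19^0·(≡8), b=19^2·(≡10) mod 19; (8|19)=-1, (10|19)=-1; (−1)^{0·2·9}·(-1)^2·(-1)^0 = +1.
v=3: a=3^4·(≡2), b=3^-2·(≡1) mod 3; (2|3)=-1, (1|3)=+1; (−1)^{4·-2·1}·(-1)^-2·(+1)^4 = +1.
v=29: a=29^5·(≡11), b=29^2·(≡13) mod 29; (11|29)=-1, (13|29)=+1; (−1)^{5·2·14}·(-1)^2·(+1)^5 = +1.
v=41: a=41^3·(≡5), b=41^1·(≡16) mod 41; (5|41)=+1, (16|41)=+1; (−1)^{3·1·20}·(+1)^1·(+1)^3 = +1.
v=5: a=5^0·(≡1), b=5^-2·(≡3) mod 5; (1|5)=+1, (3|5)=-1; (−1)^{0·-2·2}·(+1)^-2·(-1)^0 = +1.
v=∞: 405449 > 0 and 3157 > 0  ⇒  (a,b)_∞ = +1.
v=7: a=7^-2·(≡4), b=7^-3·(≡3) mod 7; (4|7)=+1, (3|7)=-1; (−1)^{-2·-3·3}·(+1)^-3·(-1)^-2 = +1.
v=13: a=13^-2·(≡8), b=13^0·(≡2) mod 13; (8|13)=-1, (2|13)=-1; (−1)^{-2·0·6}·(-1)^0·(-1)^-2 = +1.
v=2: v_2(a)=4, v_2(b)=6; units ≡ 1, 5 (mod 8); ε·ε+αω+βω = 0·0+4·1+6·0 ≡ 0  ⇒  (a,b)_2 = +1.
v=31: a=31^5·(≡9), b=31^2·(≡29) mod 31; (9|31)=+1, (29|31)=-1; (−1)^{5·2·15}·(+1)^2·(-1)^5 = -1.
v=11: a=11^3·(≡9), b=11^-1·(≡3) mod 11; (9|11)=+1, (3|11)=+1; (−1)^{3·-1·5}·(+1)^-1·(+1)^3 = -1.
|Ram(405449, 3157)| = 2, even; anisotropic at {11, 31}.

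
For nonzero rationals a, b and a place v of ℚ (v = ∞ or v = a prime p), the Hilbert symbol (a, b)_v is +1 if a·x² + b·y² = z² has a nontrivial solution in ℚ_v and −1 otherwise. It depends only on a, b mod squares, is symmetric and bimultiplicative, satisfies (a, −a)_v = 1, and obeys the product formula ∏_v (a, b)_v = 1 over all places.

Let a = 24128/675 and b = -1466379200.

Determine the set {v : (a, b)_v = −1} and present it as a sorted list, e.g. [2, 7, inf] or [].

[13, 29]

(a, b) ≡ (1131, -5423) mod (ℚ^×)²; places V = {2, 3, 5, 11, 13, 17, 29, ∞}.
(a,b)_13: α=1, u≡3; β=2, v≡11 (mod 13); (3|13)=+1, (11|13)=-1; sign (−1)^0·+1^2·-1^1 = -1.
(a,b)_17: α=0, u≡16; β=1, v≡9 (mod 17); (16|17)=+1, (9|17)=+1; sign (−1)^0·+1^1·+1^0 = +1.
(a,b)_29: α=1, u≡17; β=1, v≡6 (mod 29); (17|29)=-1, (6|29)=+1; sign (−1)^0·-1^1·+1^1 = -1.
(a,b)_2: α=6, β=6; u≡3, v≡1 (mod 8); ε(u)ε(v)=1·0, αω(v)=6·0, βω(u)=6·1; sum ≡ 0  ⇒  +1.
(a,b)_∞: sgn(1131)=+, sgn(-5423)=−, so +1.
(a,b)_5: α=-2, u≡4; β=2, v≡2 (mod 5); (4|5)=+1, (2|5)=-1; sign (−1)^0·+1^2·-1^-2 = +1.
(a,b)_11: α=0, u≡4; β=1, v≡7 (mod 11); (4|11)=+1, (7|11)=-1; sign (−1)^0·+1^1·-1^0 = +1.
(a,b)_3: α=-3, u≡2; β=0, v≡1 (mod 3); (2|3)=-1, (1|3)=+1; sign (−1)^0·-1^0·+1^-3 = +1.
|Ram(1131, -5423)| = 2, even; anisotropic at {13, 29}.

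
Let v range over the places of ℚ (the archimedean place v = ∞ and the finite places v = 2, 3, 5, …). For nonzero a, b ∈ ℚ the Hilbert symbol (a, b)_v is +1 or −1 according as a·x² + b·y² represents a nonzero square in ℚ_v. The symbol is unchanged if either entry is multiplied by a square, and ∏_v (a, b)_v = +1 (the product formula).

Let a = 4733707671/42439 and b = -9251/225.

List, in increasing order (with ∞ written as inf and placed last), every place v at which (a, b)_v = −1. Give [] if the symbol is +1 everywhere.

(a, b) ≡ (2750041, -11) mod (ℚ^×)²; places V = {2, 3, 5, 7, 11, 19, 23, 29, 31, 37, ∞}.
(a,b)_5: α=0, u≡4; β=-2, v≡1 (mod 5); (4|5)=+1, (1|5)=+1; sign (−1)^0·+1^-2·+1^0 = +1.
(a,b)_∞: sgn(2750041)=+, sgn(-11)=−, so +1.
(a,b)_37: α=-2, u≡36; β=0, v≡12 (mod 37); (36|37)=+1, (12|37)=+1; sign (−1)^0·+1^0·+1^-2 = +1.
(a,b)_19: α=1, u≡1; β=0, v≡12 (mod 19); (1|19)=+1, (12|19)=-1; sign (−1)^0·+1^0·-1^1 = -1.
(a,b)_29: α=1, u≡6; β=2, v≡14 (mod 29); (6|29)=+1, (14|29)=-1; sign (−1)^0·+1^2·-1^1 = -1.
(a,b)_23: α=1, u≡4; β=0, v≡1 (mod 23); (4|23)=+1, (1|23)=+1; sign (−1)^0·+1^0·+1^1 = +1.
(a,b)_31: α=-1, u≡9; β=0, v≡10 (mod 31); (9|31)=+1, (10|31)=+1; sign (−1)^0·+1^0·+1^-1 = +1.
(a,b)_7: α=3, u≡1; β=0, v≡3 (mod 7); (1|7)=+1, (3|7)=-1; sign (−1)^0·+1^0·-1^3 = -1.
(a,b)_3: α=2, u≡1; β=-2, v≡1 (mod 3); (1|3)=+1, (1|3)=+1; sign (−1)^0·+1^-2·+1^2 = +1.
(a,b)_2: α=0, β=0; u≡1, v≡5 (mod 8); ε(u)ε(v)=0·0, αω(v)=0·1, βω(u)=0·0; sum ≡ 0  ⇒  +1.
(a,b)_11: α=2, u≡7; β=1, v≡10 (mod 11); (7|11)=-1, (10|11)=-1; sign (−1)^0·-1^1·-1^2 = -1.
(2750041, -11 / ℚ) ramifies at {7, 11, 19, 29}: a division algebra.

[7, 11, 19, 29]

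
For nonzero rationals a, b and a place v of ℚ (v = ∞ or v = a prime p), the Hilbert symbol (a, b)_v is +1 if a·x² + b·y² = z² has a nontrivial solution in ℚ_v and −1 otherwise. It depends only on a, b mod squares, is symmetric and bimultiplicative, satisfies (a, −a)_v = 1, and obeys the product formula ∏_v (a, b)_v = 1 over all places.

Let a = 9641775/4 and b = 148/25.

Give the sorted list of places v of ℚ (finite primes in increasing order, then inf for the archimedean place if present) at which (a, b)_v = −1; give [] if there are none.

(a, b) ≡ (385671, 37) mod (ℚ^×)²; places V = {2, 3, 5, 11, 13, 29, 31, 37, ∞}.
(a,b)_∞: sgn(385671)=+, sgn(37)=+, so +1.
(a,b)_13: α=1, u≡3; β=0, v≡8 (mod 13); (3|13)=+1, (8|13)=-1; sign (−1)^0·+1^0·-1^1 = -1.
(a,b)_11: α=1, u≡3; β=0, v≡9 (mod 11); (3|11)=+1, (9|11)=+1; sign (−1)^0·+1^0·+1^1 = +1.
(a,b)_5: α=2, u≡4; β=-2, v≡3 (mod 5); (4|5)=+1, (3|5)=-1; sign (−1)^0·+1^-2·-1^2 = +1.
(a,b)_29: α=1, u≡12; β=0, v≡21 (mod 29); (12|29)=-1, (21|29)=-1; sign (−1)^0·-1^0·-1^1 = -1.
(a,b)_37: α=0, u≡14; β=1, v≡12 (mod 37); (14|37)=-1, (12|37)=+1; sign (−1)^0·-1^1·+1^0 = -1.
(a,b)_31: α=1, u≡16; β=0, v≡27 (mod 31); (16|31)=+1, (27|31)=-1; sign (−1)^0·+1^0·-1^1 = -1.
(a,b)_2: α=-2, β=2; u≡7, v≡5 (mod 8); ε(u)ε(v)=1·0, αω(v)=-2·1, βω(u)=2·0; sum ≡ 0  ⇒  +1.
(a,b)_3: α=1, u≡1; β=0, v≡1 (mod 3); (1|3)=+1, (1|3)=+1; sign (−1)^0·+1^0·+1^1 = +1.
|Ram(385671, 37)| = 4, even; anisotropic at {13, 29, 31, 37}.

[13, 29, 31, 37]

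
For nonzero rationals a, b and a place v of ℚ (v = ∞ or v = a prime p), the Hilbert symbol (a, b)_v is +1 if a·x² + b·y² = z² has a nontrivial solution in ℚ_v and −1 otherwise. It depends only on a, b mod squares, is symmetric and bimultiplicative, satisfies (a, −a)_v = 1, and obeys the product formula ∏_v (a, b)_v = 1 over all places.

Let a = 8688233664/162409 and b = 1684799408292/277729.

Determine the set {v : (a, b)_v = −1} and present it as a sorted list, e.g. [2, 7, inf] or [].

Mod squares: a ≡ 19, b ≡ 57057. Check v ∈ {∞, 2, 3, 7, 11, 13, 17, 19, 31}.
v=19: a=19^1·(≡11), b=19^3·(≡16) mod 19; (11|19)=+1, (16|19)=+1; (−1)^{1·3·9}·(+1)^3·(+1)^1 = -1.
v=2: v_2(a)=6, v_2(b)=2; units ≡ 3, 1 (mod 8); ε·ε+αω+βω = 1·0+6·0+2·1 ≡ 0  ⇒  (a,b)_2 = +1.
v=∞: 19 > 0 and 57057 > 0  ⇒  (a,b)_∞ = +1.
v=13: a=13^-2·(≡7), b=13^3·(≡11) mod 13; (7|13)=-1, (11|13)=-1; (−1)^{-2·3·6}·(-1)^3·(-1)^-2 = -1.
v=31: a=31^-2·(≡9), b=31^-2·(≡23) mod 31; (9|31)=+1, (23|31)=-1; (−1)^{-2·-2·15}·(+1)^-2·(-1)^-2 = +1.
v=7: a=7^0·(≡6), b=7^1·(≡3) mod 7; (6|7)=-1, (3|7)=-1; (−1)^{0·1·3}·(-1)^1·(-1)^0 = -1.
v=3: a=3^10·(≡1), b=3^1·(≡2) mod 3; (1|3)=+1, (2|3)=-1; (−1)^{10·1·1}·(+1)^1·(-1)^10 = +1.
v=17: a=17^0·(≡1), b=17^-2·(≡3) mod 17; (1|17)=+1, (3|17)=-1; (−1)^{0·-2·8}·(+1)^-2·(-1)^0 = +1.
v=11: a=11^2·(≡10), b=11^3·(≡6) mod 11; (10|11)=-1, (6|11)=-1; (−1)^{2·3·5}·(-1)^3·(-1)^2 = -1.
(19, 57057 / ℚ) ramifies at {7, 11, 13, 19}: a division algebra.

[7, 11, 13, 19]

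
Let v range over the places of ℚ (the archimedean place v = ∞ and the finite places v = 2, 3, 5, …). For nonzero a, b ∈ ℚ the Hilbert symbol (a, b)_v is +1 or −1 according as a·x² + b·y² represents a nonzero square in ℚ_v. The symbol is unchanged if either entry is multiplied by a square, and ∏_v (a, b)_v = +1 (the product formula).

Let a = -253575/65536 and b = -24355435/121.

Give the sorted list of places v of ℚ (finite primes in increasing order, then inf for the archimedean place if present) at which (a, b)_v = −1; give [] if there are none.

[5, 19, 37, inf]

Mod squares: a ≡ -23, b ≡ -144115. Check v ∈ {∞, 2, 3, 5, 7, 11, 13, 19, 23, 37, 41}.
v=2: v_2(a)=-16, v_2(b)=0; units ≡ 1, 5 (mod 8); ε·ε+αω+βω = 0·0+-16·1+0·0 ≡ 0  ⇒  (a,b)_2 = +1.
v=5: a=5^2·(≡2), b=5^1·(≡3) mod 5; (2|5)=-1, (3|5)=-1; (−1)^{2·1·2}·(-1)^1·(-1)^2 = -1.
v=23: a=23^1·(≡17), b=23^0·(≡4) mod 23; (17|23)=-1, (4|23)=+1; (−1)^{1·0·11}·(-1)^0·(+1)^1 = +1.
v=11: a=11^0·(≡7), b=11^-2·(≡6) mod 11; (7|11)=-1, (6|11)=-1; (−1)^{0·-2·5}·(-1)^-2·(-1)^0 = +1.
v=7: a=7^2·(≡6), b=7^0·(≡4) mod 7; (6|7)=-1, (4|7)=+1; (−1)^{2·0·3}·(-1)^0·(+1)^2 = +1.
v=∞: -23 < 0 and -144115 < 0  ⇒  (a,b)_∞ = -1.
v=13: a=13^0·(≡1), b=13^2·(≡4) mod 13; (1|13)=+1, (4|13)=+1; (−1)^{0·2·6}·(+1)^2·(+1)^0 = +1.
v=37: a=37^0·(≡19), b=37^1·(≡16) mod 37; (19|37)=-1, (16|37)=+1; (−1)^{0·1·18}·(-1)^1·(+1)^0 = -1.
v=41: a=41^0·(≡37), b=41^1·(≡34) mod 41; (37|41)=+1, (34|41)=-1; (−1)^{0·1·20}·(+1)^1·(-1)^0 = +1.
v=3: a=3^2·(≡1), b=3^0·(≡2) mod 3; (1|3)=+1, (2|3)=-1; (−1)^{2·0·1}·(+1)^0·(-1)^2 = +1.
v=19: a=19^0·(≡15), b=19^1·(≡12) mod 19; (15|19)=-1, (12|19)=-1; (−1)^{0·1·9}·(-1)^1·(-1)^0 = -1.
(-23, -144115 / ℚ) ramifies at {5, 19, 37, ∞}: a division algebra.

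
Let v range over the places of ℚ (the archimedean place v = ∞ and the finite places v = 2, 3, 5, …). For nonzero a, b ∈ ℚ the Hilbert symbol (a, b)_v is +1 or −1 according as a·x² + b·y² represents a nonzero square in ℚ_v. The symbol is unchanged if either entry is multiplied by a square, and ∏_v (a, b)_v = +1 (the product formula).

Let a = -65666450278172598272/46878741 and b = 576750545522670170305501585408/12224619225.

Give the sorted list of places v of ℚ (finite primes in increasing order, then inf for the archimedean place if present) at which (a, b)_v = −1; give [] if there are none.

[11, 29, 37, 41, 43, 53]

(a, b) ≡ (-37497257578, 2023678) mod (ℚ^×)²; places V = {2, 3, 5, 7, 11, 13, 17, 23, 29, 31, 37, 41, 43, 53, ∞}.
(a,b)_2: α=13, β=13; u≡3, v≡7 (mod 8); ε(u)ε(v)=1·1, αω(v)=13·0, βω(u)=13·1; sum ≡ 0  ⇒  +1.
(a,b)_23: α=4, u≡16; β=5, v≡19 (mod 23); (16|23)=+1, (19|23)=-1; sign (−1)^0·+1^5·-1^4 = +1.
(a,b)_13: α=-2, u≡3; β=-2, v≡11 (mod 13); (3|13)=+1, (11|13)=-1; sign (−1)^0·+1^-2·-1^-2 = +1.
(a,b)_41: α=1, u≡2; β=1, v≡14 (mod 41); (2|41)=+1, (14|41)=-1; sign (−1)^0·+1^1·-1^1 = -1.
(a,b)_53: α=1, u≡43; β=2, v≡48 (mod 53); (43|53)=+1, (48|53)=-1; sign (−1)^0·+1^2·-1^1 = -1.
(a,b)_31: α=2, u≡30; β=0, v≡29 (mod 31); (30|31)=-1, (29|31)=-1; sign (−1)^0·-1^0·-1^2 = +1.
(a,b)_43: α=1, u≡13; β=2, v≡29 (mod 43); (13|43)=+1, (29|43)=-1; sign (−1)^0·+1^2·-1^1 = -1.
(a,b)_37: α=-1, u≡26; β=3, v≡19 (mod 37); (26|37)=+1, (19|37)=-1; sign (−1)^0·+1^3·-1^-1 = -1.
(a,b)_3: α=-2, u≡2; β=-10, v≡1 (mod 3); (2|3)=-1, (1|3)=+1; sign (−1)^0·-1^-10·+1^-2 = +1.
(a,b)_∞: sgn(-37497257578)=−, sgn(2023678)=+, so +1.
(a,b)_5: α=0, u≡3; β=-2, v≡2 (mod 5); (3|5)=-1, (2|5)=-1; sign (−1)^0·-1^-2·-1^0 = +1.
(a,b)_29: α=1, u≡7; β=1, v≡11 (mod 29); (7|29)=+1, (11|29)=-1; sign (−1)^0·+1^1·-1^1 = -1.
(a,b)_17: α=-1, u≡8; β=2, v≡16 (mod 17); (8|17)=+1, (16|17)=+1; sign (−1)^0·+1^2·+1^-1 = +1.
(a,b)_7: α=-2, u≡6; β=-2, v≡3 (mod 7); (6|7)=-1, (3|7)=-1; sign (−1)^0·-1^-2·-1^-2 = +1.
(a,b)_11: α=1, u≡3; β=2, v≡10 (mod 11); (3|11)=+1, (10|11)=-1; sign (−1)^0·+1^2·-1^1 = -1.
(-37497257578, 2023678 / ℚ) ramifies at {11, 29, 37, 41, 43, 53}: a division algebra.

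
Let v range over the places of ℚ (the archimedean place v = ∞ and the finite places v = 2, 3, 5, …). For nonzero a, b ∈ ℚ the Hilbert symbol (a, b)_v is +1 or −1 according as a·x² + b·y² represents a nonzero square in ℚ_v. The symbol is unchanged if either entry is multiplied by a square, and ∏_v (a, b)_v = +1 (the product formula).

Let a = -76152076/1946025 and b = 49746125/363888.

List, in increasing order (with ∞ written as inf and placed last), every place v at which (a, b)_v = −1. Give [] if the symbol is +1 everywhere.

(a, b) ≡ (-19, 115115) mod (ℚ^×)²; places V = {2, 3, 5, 7, 11, 13, 19, 23, 31, ∞}.
(a,b)_11: α=2, u≡5; β=3, v≡1 (mod 11); (5|11)=+1, (1|11)=+1; sign (−1)^0·+1^3·+1^2 = +1.
(a,b)_13: α=2, u≡5; β=1, v≡2 (mod 13); (5|13)=-1, (2|13)=-1; sign (−1)^0·-1^1·-1^2 = -1.
(a,b)_19: α=1, u≡12; β=-2, v≡2 (mod 19); (12|19)=-1, (2|19)=-1; sign (−1)^0·-1^-2·-1^1 = -1.
(a,b)_23: α=0, u≡13; β=1, v≡14 (mod 23); (13|23)=+1, (14|23)=-1; sign (−1)^0·+1^1·-1^0 = +1.
(a,b)_2: α=2, β=-4; u≡5, v≡3 (mod 8); ε(u)ε(v)=0·1, αω(v)=2·1, βω(u)=-4·1; sum ≡ 0  ⇒  +1.
(a,b)_∞: sgn(-19)=−, sgn(115115)=+, so +1.
(a,b)_31: α=-2, u≡23; β=0, v≡27 (mod 31); (23|31)=-1, (27|31)=-1; sign (−1)^0·-1^0·-1^-2 = +1.
(a,b)_5: α=-2, u≡4; β=3, v≡3 (mod 5); (4|5)=+1, (3|5)=-1; sign (−1)^0·+1^3·-1^-2 = +1.
(a,b)_3: α=-4, u≡2; β=-2, v≡2 (mod 3); (2|3)=-1, (2|3)=-1; sign (−1)^0·-1^-2·-1^-4 = +1.
(a,b)_7: α=2, u≡4; β=-1, v≡1 (mod 7); (4|7)=+1, (1|7)=+1; sign (−1)^0·+1^-1·+1^2 = +1.
|Ram(-19, 115115)| = 2, even; anisotropic at {13, 19}.

[13, 19]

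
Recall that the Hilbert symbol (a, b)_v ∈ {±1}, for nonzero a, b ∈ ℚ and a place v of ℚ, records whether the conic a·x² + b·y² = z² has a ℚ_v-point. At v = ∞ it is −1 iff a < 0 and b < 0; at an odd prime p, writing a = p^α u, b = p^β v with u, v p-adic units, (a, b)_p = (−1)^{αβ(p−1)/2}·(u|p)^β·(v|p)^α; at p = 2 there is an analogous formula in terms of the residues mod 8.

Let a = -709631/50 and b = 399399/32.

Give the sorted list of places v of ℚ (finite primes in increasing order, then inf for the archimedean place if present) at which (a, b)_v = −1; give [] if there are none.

Mod squares: a ≡ -8398, b ≡ 16302. Check v ∈ {∞, 2, 3, 5, 7, 11, 13, 17, 19}.
v=17: a=17^1·(≡8), b=17^0·(≡8) mod 17; (8|17)=+1, (8|17)=+1; (−1)^{1·0·8}·(+1)^0·(+1)^1 = +1.
v=5: a=5^-2·(≡2), b=5^0·(≡2) mod 5; (2|5)=-1, (2|5)=-1; (−1)^{-2·0·2}·(-1)^0·(-1)^-2 = +1.
v=19: a=19^1·(≡2), b=19^1·(≡2) mod 19; (2|19)=-1, (2|19)=-1; (−1)^{1·1·9}·(-1)^1·(-1)^1 = -1.
v=11: a=11^0·(≡2), b=11^1·(≡2) mod 11; (2|11)=-1, (2|11)=-1; (−1)^{0·1·5}·(-1)^1·(-1)^0 = -1.
v=2: v_2(a)=-1, v_2(b)=-5; units ≡ 1, 7 (mod 8); ε·ε+αω+βω = 0·1+-1·0+-5·0 ≡ 0  ⇒  (a,b)_2 = +1.
v=3: a=3^0·(≡2), b=3^1·(≡1) mod 3; (2|3)=-1, (1|3)=+1; (−1)^{0·1·1}·(-1)^1·(+1)^0 = -1.
v=13: a=13^3·(≡12), b=13^1·(≡5) mod 13; (12|13)=+1, (5|13)=-1; (−1)^{3·1·6}·(+1)^1·(-1)^3 = -1.
v=7: a=7^0·(≡1), b=7^2·(≡6) mod 7; (1|7)=+1, (6|7)=-1; (−1)^{0·2·3}·(+1)^2·(-1)^0 = +1.
v=∞: -8398 < 0 and 16302 > 0  ⇒  (a,b)_∞ = +1.
|Ram(-8398, 16302)| = 4, even; anisotropic at {3, 11, 13, 19}.

[3, 11, 13, 19]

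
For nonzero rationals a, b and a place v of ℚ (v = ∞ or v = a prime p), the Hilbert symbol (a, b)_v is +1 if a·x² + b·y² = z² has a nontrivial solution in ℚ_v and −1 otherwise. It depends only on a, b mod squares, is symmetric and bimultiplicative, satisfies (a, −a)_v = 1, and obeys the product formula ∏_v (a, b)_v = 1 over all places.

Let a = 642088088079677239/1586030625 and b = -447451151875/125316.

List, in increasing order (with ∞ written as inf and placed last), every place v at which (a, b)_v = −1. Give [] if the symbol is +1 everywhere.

[13, 19, 31, 41]

Mod squares: a ≡ 127772359, b ≡ -1983163. Check v ∈ {∞, 2, 3, 5, 7, 11, 13, 19, 31, 37, 41, 59}.
v=37: a=37^1·(≡31), b=37^1·(≡17) mod 37; (31|37)=-1, (17|37)=-1; (−1)^{1·1·18}·(-1)^1·(-1)^1 = +1.
v=41: a=41^3·(≡28), b=41^0·(≡13) mod 41; (28|41)=-1, (13|41)=-1; (−1)^{3·0·20}·(-1)^0·(-1)^3 = -1.
v=5: a=5^-4·(≡1), b=5^4·(≡2) mod 5; (1|5)=+1, (2|5)=-1; (−1)^{-4·4·2}·(+1)^4·(-1)^-4 = +1.
v=11: a=11^1·(≡10), b=11^0·(≡5) mod 11; (10|11)=-1, (5|11)=+1; (−1)^{1·0·5}·(-1)^0·(+1)^1 = +1.
v=2: v_2(a)=0, v_2(b)=-2; units ≡ 7, 5 (mod 8); ε·ε+αω+βω = 1·0+0·1+-2·0 ≡ 0  ⇒  (a,b)_2 = +1.
v=59: a=59^-2·(≡46), b=59^-2·(≡1) mod 59; (46|59)=+1, (1|59)=+1; (−1)^{-2·-2·29}·(+1)^-2·(+1)^-2 = +1.
v=19: a=19^3·(≡11), b=19^3·(≡7) mod 19; (11|19)=+1, (7|19)=+1; (−1)^{3·3·9}·(+1)^3·(+1)^3 = -1.
v=7: a=7^2·(≡1), b=7^1·(≡1) mod 7; (1|7)=+1, (1|7)=+1; (−1)^{2·1·3}·(+1)^1·(+1)^2 = +1.
v=31: a=31^1·(≡24), b=31^1·(≡21) mod 31; (24|31)=-1, (21|31)=-1; (−1)^{1·1·15}·(-1)^1·(-1)^1 = -1.
v=∞: 127772359 > 0 and -1983163 < 0  ⇒  (a,b)_∞ = +1.
v=3: a=3^-6·(≡1), b=3^-2·(≡2) mod 3; (1|3)=+1, (2|3)=-1; (−1)^{-6·-2·1}·(+1)^-2·(-1)^-6 = +1.
v=13: a=13^3·(≡6), b=13^1·(≡3) mod 13; (6|13)=-1, (3|13)=+1; (−1)^{3·1·6}·(-1)^1·(+1)^3 = -1.
Ram(127772359, -1983163) = {13, 19, 31, 41}; no ℚ_13-point on the conic.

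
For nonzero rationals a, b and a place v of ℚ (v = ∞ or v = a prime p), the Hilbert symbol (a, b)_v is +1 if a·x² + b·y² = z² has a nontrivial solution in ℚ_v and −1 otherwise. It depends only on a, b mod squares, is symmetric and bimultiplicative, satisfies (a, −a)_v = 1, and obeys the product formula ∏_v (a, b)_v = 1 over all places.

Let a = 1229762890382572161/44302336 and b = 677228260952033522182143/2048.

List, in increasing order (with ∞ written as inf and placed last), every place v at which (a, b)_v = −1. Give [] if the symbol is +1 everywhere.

(a, b) ≡ (383801, 574) mod (ℚ^×)²; places V = {2, 3, 7, 11, 13, 23, 37, 41, ∞}.
(a,b)_2: α=-18, β=-11; u≡1, v≡7 (mod 8); ε(u)ε(v)=0·1, αω(v)=-18·0, βω(u)=-11·0; sum ≡ 0  ⇒  +1.
(a,b)_∞: sgn(383801)=+, sgn(574)=+, so +1.
(a,b)_41: α=3, u≡30; β=5, v≡22 (mod 41); (30|41)=-1, (22|41)=-1; sign (−1)^0·-1^5·-1^3 = +1.
(a,b)_37: α=1, u≡13; β=2, v≡29 (mod 37); (13|37)=-1, (29|37)=-1; sign (−1)^0·-1^2·-1^1 = -1.
(a,b)_11: α=3, u≡8; β=2, v≡6 (mod 11); (8|11)=-1, (6|11)=-1; sign (−1)^0·-1^2·-1^3 = -1.
(a,b)_23: α=1, u≡4; β=2, v≡11 (mod 23); (4|23)=+1, (11|23)=-1; sign (−1)^0·+1^2·-1^1 = -1.
(a,b)_7: α=4, u≡6; β=7, v≡3 (mod 7); (6|7)=-1, (3|7)=-1; sign (−1)^0·-1^7·-1^4 = -1.
(a,b)_3: α=8, u≡2; β=4, v≡1 (mod 3); (2|3)=-1, (1|3)=+1; sign (−1)^0·-1^4·+1^8 = +1.
(a,b)_13: α=-2, u≡8; β=0, v≡8 (mod 13); (8|13)=-1, (8|13)=-1; sign (−1)^0·-1^0·-1^-2 = +1.
|Ram(383801, 574)| = 4, even; anisotropic at {7, 11, 23, 37}.

[7, 11, 23, 37]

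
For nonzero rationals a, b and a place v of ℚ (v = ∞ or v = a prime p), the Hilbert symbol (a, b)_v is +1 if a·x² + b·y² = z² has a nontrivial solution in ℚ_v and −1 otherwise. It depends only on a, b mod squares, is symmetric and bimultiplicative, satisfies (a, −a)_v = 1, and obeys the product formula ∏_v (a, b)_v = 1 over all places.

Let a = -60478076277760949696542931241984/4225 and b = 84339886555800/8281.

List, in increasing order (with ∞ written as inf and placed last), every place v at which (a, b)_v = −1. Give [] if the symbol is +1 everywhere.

Mod squares: a ≡ -2989059, b ≡ 93710985062. Check v ∈ {∞, 2, 3, 5, 7, 13, 17, 29, 31, 37, 41, 43, 47}.
v=2: v_2(a)=10, v_2(b)=3; units ≡ 5, 3 (mod 8); ε·ε+αω+βω = 0·1+10·1+3·1 ≡ 1  ⇒  (a,b)_2 = -1.
v=∞: -2989059 < 0 and 93710985062 > 0  ⇒  (a,b)_∞ = +1.
v=13: a=13^-2·(≡6), b=13^-2·(≡7) mod 13; (6|13)=-1, (7|13)=-1; (−1)^{-2·-2·6}·(-1)^-2·(-1)^-2 = +1.
v=41: a=41^2·(≡40), b=41^1·(≡34) mod 41; (40|41)=+1, (34|41)=-1; (−1)^{2·1·20}·(+1)^1·(-1)^2 = +1.
v=29: a=29^3·(≡16), b=29^1·(≡11) mod 29; (16|29)=+1, (11|29)=-1; (−1)^{3·1·14}·(+1)^1·(-1)^3 = -1.
v=47: a=47^3·(≡19), b=47^1·(≡37) mod 47; (19|47)=-1, (37|47)=+1; (−1)^{3·1·23}·(-1)^1·(+1)^3 = +1.
v=43: a=43^3·(≡3), b=43^1·(≡30) mod 43; (3|43)=-1, (30|43)=-1; (−1)^{3·1·21}·(-1)^1·(-1)^3 = -1.
v=31: a=31^2·(≡17), b=31^1·(≡18) mod 31; (17|31)=-1, (18|31)=+1; (−1)^{2·1·15}·(-1)^1·(+1)^2 = -1.
v=37: a=37^2·(≡31), b=37^1·(≡14) mod 37; (31|37)=-1, (14|37)=-1; (−1)^{2·1·18}·(-1)^1·(-1)^2 = -1.
v=7: a=7^0·(≡4), b=7^-2·(≡1) mod 7; (4|7)=+1, (1|7)=+1; (−1)^{0·-2·3}·(+1)^-2·(+1)^0 = +1.
v=17: a=17^3·(≡16), b=17^1·(≡1) mod 17; (16|17)=+1, (1|17)=+1; (−1)^{3·1·8}·(+1)^1·(+1)^3 = +1.
v=3: a=3^3·(≡1), b=3^2·(≡2) mod 3; (1|3)=+1, (2|3)=-1; (−1)^{3·2·1}·(+1)^2·(-1)^3 = -1.
v=5: a=5^-2·(≡4), b=5^2·(≡2) mod 5; (4|5)=+1, (2|5)=-1; (−1)^{-2·2·2}·(+1)^2·(-1)^-2 = +1.
(-2989059, 93710985062 / ℚ) ramifies at {2, 3, 29, 31, 37, 43}: a division algebra.

[2, 3, 29, 31, 37, 43]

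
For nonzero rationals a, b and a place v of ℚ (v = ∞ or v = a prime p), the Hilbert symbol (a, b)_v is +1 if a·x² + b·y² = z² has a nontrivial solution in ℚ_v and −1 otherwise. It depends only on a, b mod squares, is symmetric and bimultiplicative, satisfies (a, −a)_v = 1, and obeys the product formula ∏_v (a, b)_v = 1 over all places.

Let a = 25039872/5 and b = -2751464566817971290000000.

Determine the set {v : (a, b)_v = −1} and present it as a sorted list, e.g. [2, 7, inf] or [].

[13, 19]

(a, b) ≡ (13585, -5610) mod (ℚ^×)²; places V = {2, 3, 5, 11, 13, 17, 19, ∞}.
(a,b)_19: α=1, u≡2; β=4, v≡13 (mod 19); (2|19)=-1, (13|19)=-1; sign (−1)^0·-1^4·-1^1 = -1.
(a,b)_13: α=1, u≡5; β=4, v≡2 (mod 13); (5|13)=-1, (2|13)=-1; sign (−1)^0·-1^4·-1^1 = -1.
(a,b)_5: α=-1, u≡2; β=7, v≡3 (mod 5); (2|5)=-1, (3|5)=-1; sign (−1)^0·-1^7·-1^-1 = +1.
(a,b)_2: α=10, β=7; u≡1, v≡3 (mod 8); ε(u)ε(v)=0·1, αω(v)=10·1, βω(u)=7·0; sum ≡ 0  ⇒  +1.
(a,b)_3: α=2, u≡1; β=3, v≡2 (mod 3); (1|3)=+1, (2|3)=-1; sign (−1)^0·+1^3·-1^2 = +1.
(a,b)_∞: sgn(13585)=+, sgn(-5610)=−, so +1.
(a,b)_11: α=1, u≡9; β=5, v≡6 (mod 11); (9|11)=+1, (6|11)=-1; sign (−1)^1·+1^5·-1^1 = +1.
(a,b)_17: α=0, u≡9; β=1, v≡7 (mod 17); (9|17)=+1, (7|17)=-1; sign (−1)^0·+1^1·-1^0 = +1.
|Ram(13585, -5610)| = 2, even; anisotropic at {13, 19}.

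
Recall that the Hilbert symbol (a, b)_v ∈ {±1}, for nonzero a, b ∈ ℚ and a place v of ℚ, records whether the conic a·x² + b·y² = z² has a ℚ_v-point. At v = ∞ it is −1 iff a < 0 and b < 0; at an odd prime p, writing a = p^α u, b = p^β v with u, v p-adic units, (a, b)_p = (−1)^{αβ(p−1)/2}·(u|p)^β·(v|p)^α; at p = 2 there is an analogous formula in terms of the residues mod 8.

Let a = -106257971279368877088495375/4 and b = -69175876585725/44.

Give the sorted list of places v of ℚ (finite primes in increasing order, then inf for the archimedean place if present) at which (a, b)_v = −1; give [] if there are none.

(a, b) ≡ (-7735, -24871) mod (ℚ^×)²; places V = {2, 3, 5, 7, 11, 13, 17, 19, 23, ∞}.
(a,b)_3: α=2, u≡2; β=4, v≡2 (mod 3); (2|3)=-1, (2|3)=-1; sign (−1)^0·-1^4·-1^2 = +1.
(a,b)_∞: sgn(-7735)=−, sgn(-24871)=−, so -1.
(a,b)_17: α=3, u≡8; β=1, v≡8 (mod 17); (8|17)=+1, (8|17)=+1; sign (−1)^0·+1^1·+1^3 = +1.
(a,b)_2: α=-2, β=-2; u≡1, v≡1 (mod 8); ε(u)ε(v)=0·0, αω(v)=-2·0, βω(u)=-2·0; sum ≡ 0  ⇒  +1.
(a,b)_19: α=2, u≡7; β=1, v≡15 (mod 19); (7|19)=+1, (15|19)=-1; sign (−1)^0·+1^1·-1^2 = +1.
(a,b)_23: α=0, u≡4; β=2, v≡17 (mod 23); (4|23)=+1, (17|23)=-1; sign (−1)^0·+1^2·-1^0 = +1.
(a,b)_5: α=3, u≡3; β=2, v≡4 (mod 5); (3|5)=-1, (4|5)=+1; sign (−1)^0·-1^2·+1^3 = +1.
(a,b)_7: α=3, u≡1; β=1, v≡3 (mod 7); (1|7)=+1, (3|7)=-1; sign (−1)^1·+1^1·-1^3 = +1.
(a,b)_11: α=4, u≡5; β=-1, v≡9 (mod 11); (5|11)=+1, (9|11)=+1; sign (−1)^0·+1^-1·+1^4 = +1.
(a,b)_13: α=9, u≡9; β=4, v≡5 (mod 13); (9|13)=+1, (5|13)=-1; sign (−1)^0·+1^4·-1^9 = -1.
(-7735, -24871 / ℚ) ramifies at {13, ∞}: a division algebra.

[13, inf]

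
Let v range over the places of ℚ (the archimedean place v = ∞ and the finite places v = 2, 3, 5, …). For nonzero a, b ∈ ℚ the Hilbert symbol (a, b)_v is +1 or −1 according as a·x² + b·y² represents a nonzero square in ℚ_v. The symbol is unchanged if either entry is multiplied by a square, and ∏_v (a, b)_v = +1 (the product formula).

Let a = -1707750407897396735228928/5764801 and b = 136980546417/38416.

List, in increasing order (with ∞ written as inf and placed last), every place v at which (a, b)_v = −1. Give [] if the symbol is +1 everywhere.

Mod squares: a ≡ -143, b ≡ 4684537. Check v ∈ {∞, 2, 3, 7, 11, 13, 17, 19, 41, 47}.
v=41: a=41^2·(≡8), b=41^1·(≡39) mod 41; (8|41)=+1, (39|41)=+1; (−1)^{2·1·20}·(+1)^1·(+1)^2 = +1.
v=7: a=7^-8·(≡2), b=7^-4·(≡4) mod 7; (2|7)=+1, (4|7)=+1; (−1)^{-8·-4·3}·(+1)^-4·(+1)^-8 = +1.
v=47: a=47^2·(≡33), b=47^1·(≡10) mod 47; (33|47)=-1, (10|47)=-1; (−1)^{2·1·23}·(-1)^1·(-1)^2 = -1.
v=11: a=11^3·(≡3), b=11^1·(≡7) mod 11; (3|11)=+1, (7|11)=-1; (−1)^{3·1·5}·(+1)^1·(-1)^3 = +1.
v=17: a=17^2·(≡11), b=17^1·(≡15) mod 17; (11|17)=-1, (15|17)=+1; (−1)^{2·1·8}·(-1)^1·(+1)^2 = -1.
v=∞: -143 < 0 and 4684537 > 0  ⇒  (a,b)_∞ = +1.
v=13: a=13^3·(≡5), b=13^1·(≡8) mod 13; (5|13)=-1, (8|13)=-1; (−1)^{3·1·6}·(-1)^1·(-1)^3 = +1.
v=2: v_2(a)=10, v_2(b)=-4; units ≡ 1, 1 (mod 8); ε·ε+αω+βω = 0·0+10·0+-4·0 ≡ 0  ⇒  (a,b)_2 = +1.
v=19: a=19^0·(≡7), b=19^2·(≡1) mod 19; (7|19)=+1, (1|19)=+1; (−1)^{0·2·9}·(+1)^2·(+1)^0 = +1.
v=3: a=3^12·(≡1), b=3^4·(≡1) mod 3; (1|3)=+1, (1|3)=+1; (−1)^{12·4·1}·(+1)^4·(+1)^12 = +1.
(-143, 4684537 / ℚ) ramifies at {17, 47}: a division algebra.

[17, 47]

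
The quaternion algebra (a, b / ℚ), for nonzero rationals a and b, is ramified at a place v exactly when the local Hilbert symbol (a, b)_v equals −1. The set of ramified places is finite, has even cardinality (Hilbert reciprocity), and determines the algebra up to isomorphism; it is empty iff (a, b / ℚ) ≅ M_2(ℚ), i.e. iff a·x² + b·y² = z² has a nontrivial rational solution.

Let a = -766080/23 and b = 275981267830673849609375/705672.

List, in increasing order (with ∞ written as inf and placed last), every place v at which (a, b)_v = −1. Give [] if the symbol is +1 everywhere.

(a, b) ≡ (-30590, 1447390) mod (ℚ^×)²; places V = {2, 3, 5, 7, 11, 17, 19, 23, 29, 31, ∞}.
(a,b)_5: α=1, u≡3; β=9, v≡3 (mod 5); (3|5)=-1, (3|5)=-1; sign (−1)^0·-1^9·-1^1 = +1.
(a,b)_∞: sgn(-30590)=−, sgn(1447390)=+, so +1.
(a,b)_11: α=0, u≡4; β=-2, v≡6 (mod 11); (4|11)=+1, (6|11)=-1; sign (−1)^0·+1^-2·-1^0 = +1.
(a,b)_23: α=-1, u≡4; β=3, v≡1 (mod 23); (4|23)=+1, (1|23)=+1; sign (−1)^1·+1^3·+1^-1 = -1.
(a,b)_29: α=0, u≡22; β=1, v≡9 (mod 29); (22|29)=+1, (9|29)=+1; sign (−1)^0·+1^1·+1^0 = +1.
(a,b)_19: α=1, u≡9; β=4, v≡14 (mod 19); (9|19)=+1, (14|19)=-1; sign (−1)^0·+1^4·-1^1 = -1.
(a,b)_31: α=0, u≡1; β=1, v≡5 (mod 31); (1|31)=+1, (5|31)=+1; sign (−1)^0·+1^1·+1^0 = +1.
(a,b)_17: α=0, u≡7; β=2, v≡7 (mod 17); (7|17)=-1, (7|17)=-1; sign (−1)^0·-1^2·-1^0 = +1.
(a,b)_2: α=7, β=-3; u≡1, v≡7 (mod 8); ε(u)ε(v)=0·1, αω(v)=7·0, βω(u)=-3·0; sum ≡ 0  ⇒  +1.
(a,b)_7: α=1, u≡6; β=3, v≡1 (mod 7); (6|7)=-1, (1|7)=+1; sign (−1)^1·-1^3·+1^1 = +1.
(a,b)_3: α=2, u≡1; β=-6, v≡1 (mod 3); (1|3)=+1, (1|3)=+1; sign (−1)^0·+1^-6·+1^2 = +1.
Ram(-30590, 1447390) = {19, 23}; no ℚ_19-point on the conic.

[19, 23]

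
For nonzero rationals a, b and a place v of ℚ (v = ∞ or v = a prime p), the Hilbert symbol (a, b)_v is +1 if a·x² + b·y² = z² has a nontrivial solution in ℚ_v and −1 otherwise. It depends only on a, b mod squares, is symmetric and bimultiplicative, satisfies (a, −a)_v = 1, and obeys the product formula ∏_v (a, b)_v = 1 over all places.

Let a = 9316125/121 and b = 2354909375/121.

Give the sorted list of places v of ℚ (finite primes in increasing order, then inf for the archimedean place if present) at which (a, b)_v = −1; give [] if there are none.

Mod squares: a ≡ 5, b ≡ 455. Check v ∈ {∞, 2, 3, 5, 7, 11, 13}.
v=11: a=11^-2·(≡5), b=11^-2·(≡5) mod 11; (5|11)=+1, (5|11)=+1; (−1)^{-2·-2·5}·(+1)^-2·(+1)^-2 = +1.
v=2: v_2(a)=0, v_2(b)=0; units ≡ 5, 7 (mod 8); ε·ε+αω+βω = 0·1+0·0+0·1 ≡ 0  ⇒  (a,b)_2 = +1.
v=5: a=5^3·(≡4), b=5^5·(≡1) mod 5; (4|5)=+1, (1|5)=+1; (−1)^{3·5·2}·(+1)^5·(+1)^3 = +1.
v=∞: 5 > 0 and 455 > 0  ⇒  (a,b)_∞ = +1.
v=7: a=7^2·(≡6), b=7^3·(≡2) mod 7; (6|7)=-1, (2|7)=+1; (−1)^{2·3·3}·(-1)^3·(+1)^2 = -1.
v=13: a=13^2·(≡11), b=13^3·(≡3) mod 13; (11|13)=-1, (3|13)=+1; (−1)^{2·3·6}·(-1)^3·(+1)^2 = -1.
v=3: a=3^2·(≡2), b=3^0·(≡2) mod 3; (2|3)=-1, (2|3)=-1; (−1)^{2·0·1}·(-1)^0·(-1)^2 = +1.
Ram(5, 455) = {7, 13}; no ℚ_7-point on the conic.

[7, 13]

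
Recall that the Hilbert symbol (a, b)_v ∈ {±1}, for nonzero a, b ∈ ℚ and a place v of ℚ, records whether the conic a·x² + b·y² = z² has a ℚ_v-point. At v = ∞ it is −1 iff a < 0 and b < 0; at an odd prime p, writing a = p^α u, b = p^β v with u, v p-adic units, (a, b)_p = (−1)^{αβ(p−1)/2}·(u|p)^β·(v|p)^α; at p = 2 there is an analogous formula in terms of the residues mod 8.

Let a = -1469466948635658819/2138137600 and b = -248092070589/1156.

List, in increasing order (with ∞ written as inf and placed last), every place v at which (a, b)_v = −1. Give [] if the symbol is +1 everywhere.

[11, 31, 37, inf]

Mod squares: a ≡ -37851, b ≡ -341. Check v ∈ {∞, 2, 3, 5, 7, 11, 17, 31, 37}.
v=2: v_2(a)=-10, v_2(b)=-2; units ≡ 5, 3 (mod 8); ε·ε+αω+βω = 0·1+-10·1+-2·1 ≡ 0  ⇒  (a,b)_2 = +1.
v=5: a=5^-2·(≡4), b=5^0·(≡1) mod 5; (4|5)=+1, (1|5)=+1; (−1)^{-2·0·2}·(+1)^0·(+1)^-2 = +1.
v=31: a=31^1·(≡8), b=31^1·(≡20) mod 31; (8|31)=+1, (20|31)=+1; (−1)^{1·1·15}·(+1)^1·(+1)^1 = -1.
v=3: a=3^15·(≡1), b=3^12·(≡1) mod 3; (1|3)=+1, (1|3)=+1; (−1)^{15·12·1}·(+1)^12·(+1)^15 = +1.
v=11: a=11^3·(≡7), b=11^1·(≡2) mod 11; (7|11)=-1, (2|11)=-1; (−1)^{3·1·5}·(-1)^1·(-1)^3 = -1.
v=37: a=37^3·(≡35), b=37^2·(≡24) mod 37; (35|37)=-1, (24|37)=-1; (−1)^{3·2·18}·(-1)^2·(-1)^3 = -1.
v=17: a=17^-4·(≡16), b=17^-2·(≡8) mod 17; (16|17)=+1, (8|17)=+1; (−1)^{-4·-2·8}·(+1)^-2·(+1)^-4 = +1.
v=7: a=7^2·(≡6), b=7^0·(≡1) mod 7; (6|7)=-1, (1|7)=+1; (−1)^{2·0·3}·(-1)^0·(+1)^2 = +1.
v=∞: -37851 < 0 and -341 < 0  ⇒  (a,b)_∞ = -1.
|Ram(-37851, -341)| = 4, even; anisotropic at {11, 31, 37, ∞}.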